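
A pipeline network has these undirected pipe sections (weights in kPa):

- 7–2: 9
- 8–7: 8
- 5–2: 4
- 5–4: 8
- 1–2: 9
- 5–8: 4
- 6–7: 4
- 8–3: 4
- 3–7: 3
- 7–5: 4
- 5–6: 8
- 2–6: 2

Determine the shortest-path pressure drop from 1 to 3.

18 kPa

Compare a few routes:
1–2–5–7–3: 9+4+4+3 = 20
1–2–7–3: 9+9+3 = 21
1–2–6–7–3: 9+2+4+3 = 18
1–2–5–8–3: 9+4+4+4 = 21
The minimum is 18 kPa via 1–2–6–7–3.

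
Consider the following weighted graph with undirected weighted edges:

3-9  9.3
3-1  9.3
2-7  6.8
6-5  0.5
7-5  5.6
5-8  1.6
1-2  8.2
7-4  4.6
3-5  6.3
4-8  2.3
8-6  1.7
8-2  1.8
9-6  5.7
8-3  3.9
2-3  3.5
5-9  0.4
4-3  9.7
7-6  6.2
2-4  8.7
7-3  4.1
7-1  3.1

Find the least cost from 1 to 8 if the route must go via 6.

Shortest 1→6: 1 → 7 → 5 → 6 = 9.2
Shortest 6→8: 6 → 8 = 1.7
Total via 6: 9.2 + 1.7 = 10.9.

10.9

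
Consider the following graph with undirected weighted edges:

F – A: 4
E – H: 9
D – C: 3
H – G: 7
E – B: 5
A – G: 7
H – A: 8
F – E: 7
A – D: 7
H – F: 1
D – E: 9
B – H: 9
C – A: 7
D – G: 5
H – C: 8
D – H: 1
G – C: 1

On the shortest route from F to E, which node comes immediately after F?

Enumerating some paths:
F - E: 7 = 7
F - H - E: 1+9 = 10
F - H - D - E: 1+1+9 = 11
The minimum is 7 via F - E.
So from F the first move is to E.

E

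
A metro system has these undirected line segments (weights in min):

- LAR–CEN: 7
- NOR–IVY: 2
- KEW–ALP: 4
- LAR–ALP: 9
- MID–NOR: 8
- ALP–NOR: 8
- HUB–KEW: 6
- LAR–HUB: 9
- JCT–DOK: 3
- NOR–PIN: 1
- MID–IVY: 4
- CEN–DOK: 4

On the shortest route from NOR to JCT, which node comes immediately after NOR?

ALP

Compare a few routes:
NOR–ALP–LAR–CEN–DOK–JCT: 8+9+7+4+3 = 31
NOR–ALP–KEW–HUB–LAR–CEN–DOK–JCT: 8+4+6+9+7+4+3 = 41
The minimum is 31 min via NOR–ALP–LAR–CEN–DOK–JCT.
So from NOR the first move is to ALP.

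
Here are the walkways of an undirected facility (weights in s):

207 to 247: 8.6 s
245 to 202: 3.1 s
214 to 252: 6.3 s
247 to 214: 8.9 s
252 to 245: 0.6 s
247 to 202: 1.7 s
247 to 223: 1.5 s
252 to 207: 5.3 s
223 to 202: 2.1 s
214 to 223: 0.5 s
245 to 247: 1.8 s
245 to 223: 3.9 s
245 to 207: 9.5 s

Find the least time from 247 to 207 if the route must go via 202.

Best 247 to 202: 247 → 202 costing 1.7
Shortest 202→207: 202 → 245 → 252 → 207 = 9
Total via 202: 1.7 + 9 = 10.7 s.

10.7 s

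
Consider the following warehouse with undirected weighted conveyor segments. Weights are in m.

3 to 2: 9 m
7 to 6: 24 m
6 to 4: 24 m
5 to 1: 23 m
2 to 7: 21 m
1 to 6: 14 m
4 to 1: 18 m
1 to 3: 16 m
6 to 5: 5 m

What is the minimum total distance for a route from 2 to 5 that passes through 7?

Shortest 2→7: 2 → 7 = 21
Best 7 to 5: 7 → 6 → 5 costing 29
Total via 7: 21 + 29 = 50 m.

50 m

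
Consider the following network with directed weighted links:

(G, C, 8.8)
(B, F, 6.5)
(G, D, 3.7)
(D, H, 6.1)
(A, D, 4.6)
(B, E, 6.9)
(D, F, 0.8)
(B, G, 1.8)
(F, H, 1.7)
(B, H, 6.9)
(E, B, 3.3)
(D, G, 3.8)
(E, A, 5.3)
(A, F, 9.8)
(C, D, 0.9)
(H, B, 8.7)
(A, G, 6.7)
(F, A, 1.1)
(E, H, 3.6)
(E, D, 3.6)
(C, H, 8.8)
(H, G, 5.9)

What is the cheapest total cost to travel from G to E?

21.8

Candidate routes:
G → D → F → H → B → E: 3.7+0.8+1.7+8.7+6.9 = 21.8
G → D → H → B → E: 3.7+6.1+8.7+6.9 = 25.4
The minimum is 21.8 via G → D → F → H → B → E.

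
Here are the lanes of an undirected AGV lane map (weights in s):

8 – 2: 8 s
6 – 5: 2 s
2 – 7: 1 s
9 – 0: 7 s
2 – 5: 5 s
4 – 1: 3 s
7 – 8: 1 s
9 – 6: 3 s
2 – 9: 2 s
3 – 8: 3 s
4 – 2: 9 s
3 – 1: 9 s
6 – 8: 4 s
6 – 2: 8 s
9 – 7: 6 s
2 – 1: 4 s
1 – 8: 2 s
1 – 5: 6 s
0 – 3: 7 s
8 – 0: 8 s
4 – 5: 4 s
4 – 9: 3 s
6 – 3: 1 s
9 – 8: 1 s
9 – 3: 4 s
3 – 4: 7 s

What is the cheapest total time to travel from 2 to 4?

5 s

Enumerating some paths:
2 → 7 → 8 → 9 → 4: 1+1+1+3 = 6
2 → 9 → 4: 2+3 = 5
The minimum is 5 s via 2 → 9 → 4.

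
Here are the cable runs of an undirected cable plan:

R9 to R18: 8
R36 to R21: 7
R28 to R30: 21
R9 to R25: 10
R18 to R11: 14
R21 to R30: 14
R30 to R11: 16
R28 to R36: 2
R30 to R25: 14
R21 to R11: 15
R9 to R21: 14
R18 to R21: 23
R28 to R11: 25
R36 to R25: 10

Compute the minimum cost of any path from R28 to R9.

Candidate routes:
R28 - R36 - R21 - R18 - R9: 2+7+23+8 = 40
R28 - R36 - R21 - R9: 2+7+14 = 23
R28 - R36 - R25 - R9: 2+10+10 = 22
The minimum is 22 via R28 - R36 - R25 - R9.

22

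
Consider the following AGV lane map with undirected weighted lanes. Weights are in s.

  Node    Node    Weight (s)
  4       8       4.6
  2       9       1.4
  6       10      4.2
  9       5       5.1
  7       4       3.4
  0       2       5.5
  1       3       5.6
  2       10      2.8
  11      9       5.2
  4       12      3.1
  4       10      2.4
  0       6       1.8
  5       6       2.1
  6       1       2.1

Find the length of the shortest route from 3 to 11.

20.1 s

Shortest distances from 3:
3: 0
1: 5.6  (via 3)
6: 7.7  (via 1)
0: 9.5  (via 6)
5: 9.8  (via 6)
10: 11.9  (via 6)
4: 14.3  (via 10)
2: 14.7  (via 10)
9: 14.9  (via 5)
12: 17.4  (via 4)
7: 17.7  (via 4)
8: 18.9  (via 4)
11: 20.1  (via 9)
Shortest route: 3–1–6–5–9–11 = 20.1 s.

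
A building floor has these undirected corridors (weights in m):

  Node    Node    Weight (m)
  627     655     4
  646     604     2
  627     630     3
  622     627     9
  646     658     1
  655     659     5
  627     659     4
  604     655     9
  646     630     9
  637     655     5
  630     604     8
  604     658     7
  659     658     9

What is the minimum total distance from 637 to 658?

17 m

Enumerating some paths:
637 - 655 - 604 - 658: 5+9+7 = 21
637 - 655 - 604 - 646 - 658: 5+9+2+1 = 17
637 - 655 - 659 - 658: 5+5+9 = 19
The minimum is 17 m via 637 - 655 - 604 - 646 - 658.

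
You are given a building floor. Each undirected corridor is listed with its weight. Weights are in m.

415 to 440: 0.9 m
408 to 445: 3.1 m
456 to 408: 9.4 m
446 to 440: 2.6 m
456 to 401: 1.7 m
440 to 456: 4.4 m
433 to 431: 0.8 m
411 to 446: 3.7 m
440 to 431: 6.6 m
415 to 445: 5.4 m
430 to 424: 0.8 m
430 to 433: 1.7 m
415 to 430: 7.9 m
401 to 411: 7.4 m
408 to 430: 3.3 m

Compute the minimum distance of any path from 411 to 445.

Candidate routes:
411 - 446 - 440 - 415 - 445: 3.7+2.6+0.9+5.4 = 12.6
411 - 446 - 440 - 415 - 430 - 408 - 445: 3.7+2.6+0.9+7.9+3.3+3.1 = 21.5
411 - 401 - 456 - 440 - 415 - 445: 7.4+1.7+4.4+0.9+5.4 = 19.8
The minimum is 12.6 m via 411 - 446 - 440 - 415 - 445.

12.6 m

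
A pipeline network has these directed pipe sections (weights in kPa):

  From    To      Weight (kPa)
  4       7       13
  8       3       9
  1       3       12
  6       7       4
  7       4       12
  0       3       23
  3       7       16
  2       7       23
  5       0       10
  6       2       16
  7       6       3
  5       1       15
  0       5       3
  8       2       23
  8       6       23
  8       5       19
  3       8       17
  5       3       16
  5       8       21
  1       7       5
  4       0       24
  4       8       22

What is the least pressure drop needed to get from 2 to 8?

Enumerating some paths:
2 → 7 → 4 → 8: 23+12+22 = 57
2 → 7 → 4 → 0 → 5 → 8: 23+12+24+3+21 = 83
2 → 7 → 4 → 0 → 5 → 3 → 8: 23+12+24+3+16+17 = 95
The minimum is 57 kPa via 2 → 7 → 4 → 8.

57 kPa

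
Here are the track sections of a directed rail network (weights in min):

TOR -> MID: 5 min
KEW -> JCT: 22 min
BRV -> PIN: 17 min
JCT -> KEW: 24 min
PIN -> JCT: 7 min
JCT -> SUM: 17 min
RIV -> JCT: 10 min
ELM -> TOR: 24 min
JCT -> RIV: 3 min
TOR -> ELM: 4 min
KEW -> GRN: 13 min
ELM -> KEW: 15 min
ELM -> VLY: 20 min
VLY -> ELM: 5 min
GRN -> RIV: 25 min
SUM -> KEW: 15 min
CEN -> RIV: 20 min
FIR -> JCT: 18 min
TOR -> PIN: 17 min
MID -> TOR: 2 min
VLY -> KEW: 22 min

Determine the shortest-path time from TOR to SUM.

Settle nodes by increasing distance from TOR:
TOR: 0
ELM: 4  (via TOR)
MID: 5  (via TOR)
PIN: 17  (via TOR)
KEW: 19  (via ELM)
VLY: 24  (via ELM)
JCT: 24  (via PIN)
RIV: 27  (via JCT)
GRN: 32  (via KEW)
SUM: 41  (via JCT)
Shortest route: TOR–PIN–JCT–SUM = 41 min.

41 min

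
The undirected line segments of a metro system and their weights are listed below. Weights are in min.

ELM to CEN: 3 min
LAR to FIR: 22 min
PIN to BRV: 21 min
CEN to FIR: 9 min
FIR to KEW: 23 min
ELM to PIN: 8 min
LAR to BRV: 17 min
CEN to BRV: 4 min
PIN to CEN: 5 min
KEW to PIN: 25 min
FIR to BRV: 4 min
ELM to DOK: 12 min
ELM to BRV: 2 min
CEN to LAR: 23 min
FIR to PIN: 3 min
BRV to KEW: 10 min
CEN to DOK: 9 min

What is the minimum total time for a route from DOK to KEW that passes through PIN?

Shortest DOK→PIN: DOK → CEN → PIN = 14
Shortest PIN→KEW: PIN → FIR → BRV → KEW = 17
Total via PIN: 14 + 17 = 31 min.

31 min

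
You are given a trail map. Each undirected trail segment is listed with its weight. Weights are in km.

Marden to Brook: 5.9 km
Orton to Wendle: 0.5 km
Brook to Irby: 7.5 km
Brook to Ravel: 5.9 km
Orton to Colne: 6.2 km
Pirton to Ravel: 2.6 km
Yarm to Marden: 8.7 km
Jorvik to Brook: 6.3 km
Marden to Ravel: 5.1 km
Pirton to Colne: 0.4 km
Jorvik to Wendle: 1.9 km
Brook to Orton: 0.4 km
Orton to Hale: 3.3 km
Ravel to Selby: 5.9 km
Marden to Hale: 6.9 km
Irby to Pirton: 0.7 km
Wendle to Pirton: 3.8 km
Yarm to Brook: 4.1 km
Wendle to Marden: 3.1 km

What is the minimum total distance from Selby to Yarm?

15.9 km

Candidate routes:
Selby - Ravel - Pirton - Wendle - Orton - Brook - Yarm: 5.9+2.6+3.8+0.5+0.4+4.1 = 17.3
Selby - Ravel - Marden - Wendle - Orton - Brook - Yarm: 5.9+5.1+3.1+0.5+0.4+4.1 = 19.1
Selby - Ravel - Pirton - Colne - Orton - Brook - Yarm: 5.9+2.6+0.4+6.2+0.4+4.1 = 19.6
Selby - Ravel - Brook - Yarm: 5.9+5.9+4.1 = 15.9
Cheapest is Selby - Ravel - Brook - Yarm at 15.9 km.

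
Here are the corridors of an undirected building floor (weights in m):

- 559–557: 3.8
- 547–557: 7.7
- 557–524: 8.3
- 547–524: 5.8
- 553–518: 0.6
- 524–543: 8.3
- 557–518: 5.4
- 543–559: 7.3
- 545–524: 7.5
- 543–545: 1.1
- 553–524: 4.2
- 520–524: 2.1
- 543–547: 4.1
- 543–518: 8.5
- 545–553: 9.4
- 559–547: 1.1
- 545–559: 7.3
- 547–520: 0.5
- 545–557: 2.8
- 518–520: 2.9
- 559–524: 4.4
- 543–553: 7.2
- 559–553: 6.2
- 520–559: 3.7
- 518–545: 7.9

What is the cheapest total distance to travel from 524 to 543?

6.7 m

Shortest distances from 524:
524: 0
520: 2.1  (via 524)
547: 2.6  (via 520)
559: 3.7  (via 547)
553: 4.2  (via 524)
518: 4.8  (via 553)
543: 6.7  (via 547)
Shortest route: 524 → 520 → 547 → 543 = 6.7 m.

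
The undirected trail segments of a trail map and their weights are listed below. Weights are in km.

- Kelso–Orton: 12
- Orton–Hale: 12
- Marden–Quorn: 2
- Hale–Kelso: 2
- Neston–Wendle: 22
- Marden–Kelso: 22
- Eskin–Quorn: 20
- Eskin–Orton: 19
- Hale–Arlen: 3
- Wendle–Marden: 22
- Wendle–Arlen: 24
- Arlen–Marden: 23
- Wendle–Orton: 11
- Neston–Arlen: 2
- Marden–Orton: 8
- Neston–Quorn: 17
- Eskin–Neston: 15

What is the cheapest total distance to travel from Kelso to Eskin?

22 km

Running Dijkstra from Kelso:
Kelso: 0
Hale: 2  (via Kelso)
Arlen: 5  (via Hale)
Neston: 7  (via Arlen)
Orton: 12  (via Kelso)
Marden: 20  (via Orton)
Quorn: 22  (via Marden)
Eskin: 22  (via Neston)
Shortest route: Kelso–Hale–Arlen–Neston–Eskin = 22 km.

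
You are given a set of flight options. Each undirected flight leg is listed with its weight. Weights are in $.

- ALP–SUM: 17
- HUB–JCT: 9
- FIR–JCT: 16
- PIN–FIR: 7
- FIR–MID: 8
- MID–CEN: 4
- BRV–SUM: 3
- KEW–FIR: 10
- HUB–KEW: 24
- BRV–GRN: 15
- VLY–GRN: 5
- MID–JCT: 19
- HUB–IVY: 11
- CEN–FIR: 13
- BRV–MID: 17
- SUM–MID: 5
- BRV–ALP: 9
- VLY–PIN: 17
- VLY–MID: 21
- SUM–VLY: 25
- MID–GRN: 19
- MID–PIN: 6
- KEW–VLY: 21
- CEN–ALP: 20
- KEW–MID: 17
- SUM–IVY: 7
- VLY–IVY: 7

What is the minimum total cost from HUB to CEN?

$27

Settle nodes by increasing distance from HUB:
HUB: 0
JCT: 9  (via HUB)
IVY: 11  (via HUB)
VLY: 18  (via IVY)
SUM: 18  (via IVY)
BRV: 21  (via SUM)
MID: 23  (via SUM)
GRN: 23  (via VLY)
KEW: 24  (via HUB)
FIR: 25  (via JCT)
CEN: 27  (via MID)
Shortest route: HUB–IVY–SUM–MID–CEN = $27.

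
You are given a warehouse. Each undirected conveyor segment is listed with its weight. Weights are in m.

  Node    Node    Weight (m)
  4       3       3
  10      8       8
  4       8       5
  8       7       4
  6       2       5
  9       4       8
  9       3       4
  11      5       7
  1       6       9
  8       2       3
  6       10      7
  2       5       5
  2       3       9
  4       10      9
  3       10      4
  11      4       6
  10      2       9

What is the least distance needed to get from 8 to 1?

17 m

Running Dijkstra from 8:
8: 0
2: 3  (via 8)
7: 4  (via 8)
4: 5  (via 8)
3: 8  (via 4)
5: 8  (via 2)
6: 8  (via 2)
10: 8  (via 8)
11: 11  (via 4)
9: 12  (via 3)
1: 17  (via 6)
Shortest route: 8–2–6–1 = 17 m.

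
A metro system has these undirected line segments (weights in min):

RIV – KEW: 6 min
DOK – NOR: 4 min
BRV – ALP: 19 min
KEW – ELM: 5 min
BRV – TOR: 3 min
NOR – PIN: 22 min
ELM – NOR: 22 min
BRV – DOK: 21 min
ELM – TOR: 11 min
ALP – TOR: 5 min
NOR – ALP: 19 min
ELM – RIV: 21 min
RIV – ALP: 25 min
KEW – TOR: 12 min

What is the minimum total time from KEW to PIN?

49 min

Compare a few routes:
KEW → TOR → ALP → NOR → PIN: 12+5+19+22 = 58
KEW → ELM → NOR → PIN: 5+22+22 = 49
KEW → TOR → BRV → DOK → NOR → PIN: 12+3+21+4+22 = 62
The minimum is 49 min via KEW → ELM → NOR → PIN.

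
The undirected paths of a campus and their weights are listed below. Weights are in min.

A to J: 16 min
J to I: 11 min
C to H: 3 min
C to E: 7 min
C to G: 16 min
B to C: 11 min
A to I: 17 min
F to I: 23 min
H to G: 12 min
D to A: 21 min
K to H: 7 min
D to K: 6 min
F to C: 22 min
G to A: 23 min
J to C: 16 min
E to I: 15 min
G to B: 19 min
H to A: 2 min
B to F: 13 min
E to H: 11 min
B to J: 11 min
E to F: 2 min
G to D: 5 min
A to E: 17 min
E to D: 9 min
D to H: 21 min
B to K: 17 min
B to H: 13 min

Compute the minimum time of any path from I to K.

Candidate routes:
I → A → H → K: 17+2+7 = 26
I → E → D → K: 15+9+6 = 30
I → E → C → H → K: 15+7+3+7 = 32
The minimum is 26 min via I → A → H → K.

26 min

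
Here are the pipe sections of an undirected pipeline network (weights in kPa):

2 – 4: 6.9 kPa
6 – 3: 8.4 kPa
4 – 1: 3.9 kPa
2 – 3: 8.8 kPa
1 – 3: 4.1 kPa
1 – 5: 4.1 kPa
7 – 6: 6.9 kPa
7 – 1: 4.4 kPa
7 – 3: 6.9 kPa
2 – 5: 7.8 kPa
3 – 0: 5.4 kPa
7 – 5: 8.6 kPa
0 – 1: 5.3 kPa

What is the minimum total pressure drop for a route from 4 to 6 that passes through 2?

Shortest 4→2: 4–2 = 6.9
Shortest 2→6: 2–3–6 = 17.2
Total via 2: 6.9 + 17.2 = 24.1 kPa.

24.1 kPa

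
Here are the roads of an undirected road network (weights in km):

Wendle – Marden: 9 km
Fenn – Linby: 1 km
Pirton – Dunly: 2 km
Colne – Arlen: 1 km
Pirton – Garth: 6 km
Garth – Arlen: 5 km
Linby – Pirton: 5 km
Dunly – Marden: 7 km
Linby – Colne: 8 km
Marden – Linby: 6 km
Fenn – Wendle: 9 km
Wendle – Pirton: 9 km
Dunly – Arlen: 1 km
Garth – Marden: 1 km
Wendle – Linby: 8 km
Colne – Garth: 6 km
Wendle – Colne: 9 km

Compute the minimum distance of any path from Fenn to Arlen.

9 km

Running Dijkstra from Fenn:
Fenn: 0
Linby: 1  (via Fenn)
Pirton: 6  (via Linby)
Marden: 7  (via Linby)
Garth: 8  (via Marden)
Dunly: 8  (via Pirton)
Arlen: 9  (via Dunly)
Shortest route: Fenn–Linby–Pirton–Dunly–Arlen = 9 km.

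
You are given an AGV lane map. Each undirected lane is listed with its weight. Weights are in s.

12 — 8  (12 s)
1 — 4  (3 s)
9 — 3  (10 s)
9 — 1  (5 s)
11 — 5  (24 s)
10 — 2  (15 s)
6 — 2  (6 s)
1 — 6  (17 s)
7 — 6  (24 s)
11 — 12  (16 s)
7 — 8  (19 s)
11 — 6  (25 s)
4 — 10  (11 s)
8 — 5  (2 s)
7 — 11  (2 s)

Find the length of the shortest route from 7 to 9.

46 s

Candidate routes:
7 → 11 → 6 → 1 → 9: 2+25+17+5 = 49
7 → 6 → 1 → 9: 24+17+5 = 46
Cheapest is 7 → 6 → 1 → 9 at 46 s.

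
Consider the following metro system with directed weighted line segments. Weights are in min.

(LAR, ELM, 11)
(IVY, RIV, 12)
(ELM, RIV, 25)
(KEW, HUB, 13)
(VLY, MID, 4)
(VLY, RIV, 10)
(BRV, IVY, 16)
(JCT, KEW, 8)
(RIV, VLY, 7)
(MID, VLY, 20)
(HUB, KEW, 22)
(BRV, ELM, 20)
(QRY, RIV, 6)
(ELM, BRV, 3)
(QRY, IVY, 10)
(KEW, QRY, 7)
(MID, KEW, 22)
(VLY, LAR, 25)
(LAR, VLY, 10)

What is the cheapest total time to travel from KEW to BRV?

Candidate routes:
KEW–QRY–IVY–RIV–VLY–LAR–ELM–BRV: 7+10+12+7+25+11+3 = 75
KEW–QRY–RIV–VLY–LAR–ELM–BRV: 7+6+7+25+11+3 = 59
The minimum is 59 min via KEW–QRY–RIV–VLY–LAR–ELM–BRV.

59 min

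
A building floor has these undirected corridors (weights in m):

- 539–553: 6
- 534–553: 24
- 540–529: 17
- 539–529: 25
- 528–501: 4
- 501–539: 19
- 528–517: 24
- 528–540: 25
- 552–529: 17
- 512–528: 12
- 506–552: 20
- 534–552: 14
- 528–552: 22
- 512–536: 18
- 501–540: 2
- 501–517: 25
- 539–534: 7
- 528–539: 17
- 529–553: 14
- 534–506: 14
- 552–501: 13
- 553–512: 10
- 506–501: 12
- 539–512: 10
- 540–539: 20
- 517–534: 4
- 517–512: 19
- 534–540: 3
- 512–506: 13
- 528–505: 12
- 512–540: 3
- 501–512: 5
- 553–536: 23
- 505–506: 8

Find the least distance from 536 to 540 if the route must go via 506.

45 m

Best 536 to 506: 536 → 512 → 506 costing 31
Shortest 506→540: 506 → 501 → 540 = 14
Total via 506: 31 + 14 = 45 m.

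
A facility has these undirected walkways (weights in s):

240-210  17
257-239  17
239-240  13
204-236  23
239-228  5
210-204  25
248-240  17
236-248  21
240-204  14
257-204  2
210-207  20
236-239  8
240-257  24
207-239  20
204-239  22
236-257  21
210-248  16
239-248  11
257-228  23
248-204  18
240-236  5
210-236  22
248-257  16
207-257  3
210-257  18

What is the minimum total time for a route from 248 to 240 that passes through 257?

Shortest 248→257: 248–257 = 16
Best 257 to 240: 257–204–240 costing 16
Total via 257: 16 + 16 = 32 s.

32 s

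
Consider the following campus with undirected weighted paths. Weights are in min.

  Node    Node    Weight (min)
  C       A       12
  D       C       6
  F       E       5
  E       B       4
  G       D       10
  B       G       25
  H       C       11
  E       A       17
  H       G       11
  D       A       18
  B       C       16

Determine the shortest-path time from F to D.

Enumerating some paths:
F–E–B–C–D: 5+4+16+6 = 31
F–E–A–C–D: 5+17+12+6 = 40
Cheapest is F–E–B–C–D at 31 min.

31 min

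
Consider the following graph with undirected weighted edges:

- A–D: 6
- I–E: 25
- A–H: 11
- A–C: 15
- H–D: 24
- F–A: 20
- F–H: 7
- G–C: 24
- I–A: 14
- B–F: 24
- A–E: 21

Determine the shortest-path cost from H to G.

50

Compare a few routes:
H - F - A - C - G: 7+20+15+24 = 66
H - A - C - G: 11+15+24 = 50
The minimum is 50 via H - A - C - G.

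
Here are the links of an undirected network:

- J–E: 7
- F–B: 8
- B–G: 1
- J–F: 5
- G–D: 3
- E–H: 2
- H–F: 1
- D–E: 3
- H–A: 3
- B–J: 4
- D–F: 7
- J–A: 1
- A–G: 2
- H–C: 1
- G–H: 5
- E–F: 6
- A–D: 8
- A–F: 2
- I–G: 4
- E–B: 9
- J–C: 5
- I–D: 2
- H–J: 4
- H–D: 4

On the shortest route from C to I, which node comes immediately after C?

Compare a few routes:
C - H - G - I: 1+5+4 = 10
C - H - D - I: 1+4+2 = 7
C - H - E - D - I: 1+2+3+2 = 8
Cheapest is C - H - D - I at 7.
So from C the first move is to H.

H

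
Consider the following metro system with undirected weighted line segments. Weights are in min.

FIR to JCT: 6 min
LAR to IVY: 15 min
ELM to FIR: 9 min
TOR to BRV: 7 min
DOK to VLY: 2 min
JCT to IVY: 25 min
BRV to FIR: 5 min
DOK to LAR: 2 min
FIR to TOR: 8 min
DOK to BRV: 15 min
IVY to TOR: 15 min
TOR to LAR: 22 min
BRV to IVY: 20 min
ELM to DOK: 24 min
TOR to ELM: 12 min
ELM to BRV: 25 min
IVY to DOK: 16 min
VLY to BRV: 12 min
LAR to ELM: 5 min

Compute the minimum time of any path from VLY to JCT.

Compare a few routes:
VLY - BRV - TOR - FIR - JCT: 12+7+8+6 = 33
VLY - BRV - FIR - JCT: 12+5+6 = 23
VLY - DOK - BRV - FIR - JCT: 2+15+5+6 = 28
VLY - DOK - LAR - ELM - FIR - JCT: 2+2+5+9+6 = 24
The minimum is 23 min via VLY - BRV - FIR - JCT.

23 min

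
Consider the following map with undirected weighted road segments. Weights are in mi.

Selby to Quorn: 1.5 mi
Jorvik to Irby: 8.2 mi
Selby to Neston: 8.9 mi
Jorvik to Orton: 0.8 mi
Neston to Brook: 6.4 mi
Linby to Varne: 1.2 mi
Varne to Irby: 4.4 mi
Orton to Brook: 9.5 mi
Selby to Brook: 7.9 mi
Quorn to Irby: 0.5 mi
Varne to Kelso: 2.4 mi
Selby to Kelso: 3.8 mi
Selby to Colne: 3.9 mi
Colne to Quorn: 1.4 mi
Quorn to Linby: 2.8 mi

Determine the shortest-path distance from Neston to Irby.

10.9 mi

Enumerating some paths:
Neston → Selby → Colne → Quorn → Irby: 8.9+3.9+1.4+0.5 = 14.7
Neston → Selby → Quorn → Linby → Varne → Irby: 8.9+1.5+2.8+1.2+4.4 = 18.8
Neston → Brook → Selby → Quorn → Irby: 6.4+7.9+1.5+0.5 = 16.3
Neston → Selby → Quorn → Irby: 8.9+1.5+0.5 = 10.9
Cheapest is Neston → Selby → Quorn → Irby at 10.9 mi.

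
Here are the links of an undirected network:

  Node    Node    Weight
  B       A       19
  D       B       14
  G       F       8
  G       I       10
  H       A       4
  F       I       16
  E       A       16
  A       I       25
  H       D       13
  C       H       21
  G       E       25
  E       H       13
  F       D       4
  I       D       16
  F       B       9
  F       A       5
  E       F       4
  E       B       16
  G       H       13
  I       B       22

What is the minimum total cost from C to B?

Running Dijkstra from C:
C: 0
H: 21  (via C)
A: 25  (via H)
F: 30  (via A)
D: 34  (via H)
E: 34  (via H)
G: 34  (via H)
B: 39  (via F)
Shortest route: C → H → A → F → B = 39.

39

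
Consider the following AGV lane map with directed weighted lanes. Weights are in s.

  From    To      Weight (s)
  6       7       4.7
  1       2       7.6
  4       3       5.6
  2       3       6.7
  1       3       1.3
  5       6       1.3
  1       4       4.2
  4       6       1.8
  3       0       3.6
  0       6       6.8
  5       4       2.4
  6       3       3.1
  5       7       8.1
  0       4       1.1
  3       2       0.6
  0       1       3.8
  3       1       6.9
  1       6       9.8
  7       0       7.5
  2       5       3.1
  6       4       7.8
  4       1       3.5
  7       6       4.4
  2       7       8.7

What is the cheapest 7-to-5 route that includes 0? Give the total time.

16.3 s

Best 7 to 0: 7–0 costing 7.5
Shortest 0→5: 0–1–3–2–5 = 8.8
Total via 0: 7.5 + 8.8 = 16.3 s.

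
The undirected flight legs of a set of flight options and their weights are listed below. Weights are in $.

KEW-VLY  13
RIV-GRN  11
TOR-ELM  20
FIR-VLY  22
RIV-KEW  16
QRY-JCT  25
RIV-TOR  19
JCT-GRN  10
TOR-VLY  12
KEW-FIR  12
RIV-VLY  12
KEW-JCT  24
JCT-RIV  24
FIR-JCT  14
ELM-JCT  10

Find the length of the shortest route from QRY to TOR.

Settle nodes by increasing distance from QRY:
QRY: 0
JCT: 25  (via QRY)
ELM: 35  (via JCT)
GRN: 35  (via JCT)
FIR: 39  (via JCT)
RIV: 46  (via GRN)
KEW: 49  (via JCT)
TOR: 55  (via ELM)
Shortest route: QRY → JCT → ELM → TOR = $55.

$55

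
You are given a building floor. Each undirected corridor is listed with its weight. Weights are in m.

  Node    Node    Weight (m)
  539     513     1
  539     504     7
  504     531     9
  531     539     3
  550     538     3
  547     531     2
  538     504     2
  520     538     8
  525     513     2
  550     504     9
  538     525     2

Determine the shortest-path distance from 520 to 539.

13 m

Candidate routes:
520 - 538 - 504 - 539: 8+2+7 = 17
520 - 538 - 525 - 513 - 539: 8+2+2+1 = 13
Cheapest is 520 - 538 - 525 - 513 - 539 at 13 m.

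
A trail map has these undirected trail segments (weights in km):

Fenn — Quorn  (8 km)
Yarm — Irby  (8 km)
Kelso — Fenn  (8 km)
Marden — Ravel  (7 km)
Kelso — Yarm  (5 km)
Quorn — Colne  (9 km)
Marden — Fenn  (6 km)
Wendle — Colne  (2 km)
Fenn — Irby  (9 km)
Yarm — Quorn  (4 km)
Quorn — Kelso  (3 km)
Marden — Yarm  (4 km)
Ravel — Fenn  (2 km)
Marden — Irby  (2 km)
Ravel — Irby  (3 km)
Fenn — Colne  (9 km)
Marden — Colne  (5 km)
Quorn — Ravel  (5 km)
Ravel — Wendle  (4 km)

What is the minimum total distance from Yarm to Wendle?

11 km

Settle nodes by increasing distance from Yarm:
Yarm: 0
Quorn: 4  (via Yarm)
Marden: 4  (via Yarm)
Kelso: 5  (via Yarm)
Irby: 6  (via Marden)
Colne: 9  (via Marden)
Ravel: 9  (via Quorn)
Fenn: 10  (via Marden)
Wendle: 11  (via Colne)
Shortest route: Yarm → Marden → Colne → Wendle = 11 km.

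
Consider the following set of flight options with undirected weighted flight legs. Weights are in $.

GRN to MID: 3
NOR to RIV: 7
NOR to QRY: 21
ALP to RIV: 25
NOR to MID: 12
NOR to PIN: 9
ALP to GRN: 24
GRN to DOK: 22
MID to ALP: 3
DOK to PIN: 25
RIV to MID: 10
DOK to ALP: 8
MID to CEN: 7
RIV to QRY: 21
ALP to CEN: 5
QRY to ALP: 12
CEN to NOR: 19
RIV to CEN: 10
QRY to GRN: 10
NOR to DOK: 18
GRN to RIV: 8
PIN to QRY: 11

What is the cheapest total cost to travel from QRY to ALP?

$12

Enumerating some paths:
QRY - ALP: 12 = 12
QRY - GRN - MID - ALP: 10+3+3 = 16
The minimum is $12 via QRY - ALP.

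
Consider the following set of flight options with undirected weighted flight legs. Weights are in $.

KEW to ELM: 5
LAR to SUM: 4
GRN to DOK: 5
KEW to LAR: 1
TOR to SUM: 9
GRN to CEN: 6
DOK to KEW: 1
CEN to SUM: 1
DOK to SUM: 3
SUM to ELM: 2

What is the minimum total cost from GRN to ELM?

Compare a few routes:
GRN - DOK - KEW - ELM: 5+1+5 = 11
GRN - CEN - SUM - ELM: 6+1+2 = 9
GRN - DOK - SUM - ELM: 5+3+2 = 10
The minimum is $9 via GRN - CEN - SUM - ELM.

$9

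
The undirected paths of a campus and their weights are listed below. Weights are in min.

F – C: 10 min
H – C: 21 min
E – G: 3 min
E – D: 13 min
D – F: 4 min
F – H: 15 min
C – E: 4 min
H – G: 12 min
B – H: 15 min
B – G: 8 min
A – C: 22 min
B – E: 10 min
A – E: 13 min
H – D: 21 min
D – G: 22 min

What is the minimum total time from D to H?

19 min

Compare a few routes:
D → H: 21 = 21
D → F → H: 4+15 = 19
The minimum is 19 min via D → F → H.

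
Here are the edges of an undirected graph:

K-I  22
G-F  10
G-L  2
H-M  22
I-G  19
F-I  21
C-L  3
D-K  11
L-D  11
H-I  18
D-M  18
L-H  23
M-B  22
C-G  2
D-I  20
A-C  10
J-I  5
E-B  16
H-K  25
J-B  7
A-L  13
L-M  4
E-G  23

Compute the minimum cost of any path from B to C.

29

Running Dijkstra from B:
B: 0
J: 7  (via B)
I: 12  (via J)
E: 16  (via B)
M: 22  (via B)
L: 26  (via M)
G: 28  (via L)
C: 29  (via L)
Shortest route: B–M–L–C = 29.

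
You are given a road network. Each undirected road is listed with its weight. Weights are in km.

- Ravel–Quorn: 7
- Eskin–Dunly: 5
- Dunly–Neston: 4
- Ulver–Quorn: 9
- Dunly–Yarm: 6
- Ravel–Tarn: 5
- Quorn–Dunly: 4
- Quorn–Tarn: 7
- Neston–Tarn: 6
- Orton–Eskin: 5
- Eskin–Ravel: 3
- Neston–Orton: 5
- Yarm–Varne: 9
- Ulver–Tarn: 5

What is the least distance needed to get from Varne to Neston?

Shortest distances from Varne:
Varne: 0
Yarm: 9  (via Varne)
Dunly: 15  (via Yarm)
Neston: 19  (via Dunly)
Shortest route: Varne–Yarm–Dunly–Neston = 19 km.

19 km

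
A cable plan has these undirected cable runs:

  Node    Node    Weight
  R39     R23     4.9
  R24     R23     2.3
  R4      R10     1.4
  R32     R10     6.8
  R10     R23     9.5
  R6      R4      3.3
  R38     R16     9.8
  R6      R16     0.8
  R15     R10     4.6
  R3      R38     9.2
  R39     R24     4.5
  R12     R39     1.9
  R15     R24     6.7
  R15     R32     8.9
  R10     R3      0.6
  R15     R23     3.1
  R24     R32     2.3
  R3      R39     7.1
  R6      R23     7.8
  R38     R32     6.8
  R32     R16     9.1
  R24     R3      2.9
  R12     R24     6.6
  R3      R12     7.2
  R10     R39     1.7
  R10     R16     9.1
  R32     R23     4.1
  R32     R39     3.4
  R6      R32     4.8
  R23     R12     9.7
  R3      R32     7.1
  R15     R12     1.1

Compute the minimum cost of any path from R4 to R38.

11.2

Settle nodes by increasing distance from R4:
R4: 0
R10: 1.4  (via R4)
R3: 2  (via R10)
R39: 3.1  (via R10)
R6: 3.3  (via R4)
R16: 4.1  (via R6)
R24: 4.9  (via R3)
R12: 5  (via R39)
R15: 6  (via R10)
R32: 6.5  (via R39)
R23: 7.2  (via R24)
R38: 11.2  (via R3)
Shortest route: R4 → R10 → R3 → R38 = 11.2.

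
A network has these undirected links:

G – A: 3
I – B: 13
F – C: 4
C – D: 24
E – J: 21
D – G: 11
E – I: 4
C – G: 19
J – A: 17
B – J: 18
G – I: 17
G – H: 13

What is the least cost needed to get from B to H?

Enumerating some paths:
B - I - G - H: 13+17+13 = 43
B - J - A - G - H: 18+17+3+13 = 51
B - I - E - J - A - G - H: 13+4+21+17+3+13 = 71
The minimum is 43 via B - I - G - H.

43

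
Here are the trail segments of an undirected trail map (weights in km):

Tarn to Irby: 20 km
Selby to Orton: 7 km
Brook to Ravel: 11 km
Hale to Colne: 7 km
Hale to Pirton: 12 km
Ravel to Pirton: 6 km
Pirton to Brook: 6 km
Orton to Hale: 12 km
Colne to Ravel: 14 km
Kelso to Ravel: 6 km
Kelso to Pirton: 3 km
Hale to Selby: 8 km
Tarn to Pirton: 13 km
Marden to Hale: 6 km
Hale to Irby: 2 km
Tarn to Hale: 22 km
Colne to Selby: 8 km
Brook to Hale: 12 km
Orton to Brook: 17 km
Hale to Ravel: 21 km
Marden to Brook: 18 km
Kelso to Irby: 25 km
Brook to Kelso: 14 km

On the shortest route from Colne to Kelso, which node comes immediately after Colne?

Ravel

Candidate routes:
Colne - Ravel - Pirton - Kelso: 14+6+3 = 23
Colne - Hale - Pirton - Kelso: 7+12+3 = 22
Colne - Ravel - Kelso: 14+6 = 20
Colne - Hale - Brook - Pirton - Kelso: 7+12+6+3 = 28
Cheapest is Colne - Ravel - Kelso at 20 km.
So from Colne the first move is to Ravel.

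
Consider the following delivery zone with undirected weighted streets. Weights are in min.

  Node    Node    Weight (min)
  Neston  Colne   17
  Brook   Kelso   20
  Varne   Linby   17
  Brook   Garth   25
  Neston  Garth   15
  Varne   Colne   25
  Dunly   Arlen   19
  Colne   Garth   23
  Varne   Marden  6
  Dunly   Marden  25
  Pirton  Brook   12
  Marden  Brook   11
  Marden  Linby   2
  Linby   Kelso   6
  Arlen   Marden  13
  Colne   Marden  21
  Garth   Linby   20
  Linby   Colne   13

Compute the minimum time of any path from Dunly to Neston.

Shortest distances from Dunly:
Dunly: 0
Arlen: 19  (via Dunly)
Marden: 25  (via Dunly)
Linby: 27  (via Marden)
Varne: 31  (via Marden)
Kelso: 33  (via Linby)
Brook: 36  (via Marden)
Colne: 40  (via Linby)
Garth: 47  (via Linby)
Pirton: 48  (via Brook)
Neston: 57  (via Colne)
Shortest route: Dunly–Marden–Linby–Colne–Neston = 57 min.

57 min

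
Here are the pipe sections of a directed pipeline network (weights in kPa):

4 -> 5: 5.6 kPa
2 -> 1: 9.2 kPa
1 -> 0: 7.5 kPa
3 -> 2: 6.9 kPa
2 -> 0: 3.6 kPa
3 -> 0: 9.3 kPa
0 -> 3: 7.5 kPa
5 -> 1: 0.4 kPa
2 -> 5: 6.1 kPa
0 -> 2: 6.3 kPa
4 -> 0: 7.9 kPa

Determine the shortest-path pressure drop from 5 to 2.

Settle nodes by increasing distance from 5:
5: 0
1: 0.4  (via 5)
0: 7.9  (via 1)
2: 14.2  (via 0)
Shortest route: 5–1–0–2 = 14.2 kPa.

14.2 kPa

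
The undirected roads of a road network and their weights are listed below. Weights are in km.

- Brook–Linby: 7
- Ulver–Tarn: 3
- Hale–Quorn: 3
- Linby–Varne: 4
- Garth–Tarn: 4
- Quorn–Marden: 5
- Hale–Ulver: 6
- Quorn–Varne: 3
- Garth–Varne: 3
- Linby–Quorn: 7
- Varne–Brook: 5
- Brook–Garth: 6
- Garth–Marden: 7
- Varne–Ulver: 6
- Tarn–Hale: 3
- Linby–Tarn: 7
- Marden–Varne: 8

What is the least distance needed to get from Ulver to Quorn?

Shortest distances from Ulver:
Ulver: 0
Tarn: 3  (via Ulver)
Hale: 6  (via Ulver)
Varne: 6  (via Ulver)
Garth: 7  (via Tarn)
Quorn: 9  (via Hale)
Shortest route: Ulver–Hale–Quorn = 9 km.

9 km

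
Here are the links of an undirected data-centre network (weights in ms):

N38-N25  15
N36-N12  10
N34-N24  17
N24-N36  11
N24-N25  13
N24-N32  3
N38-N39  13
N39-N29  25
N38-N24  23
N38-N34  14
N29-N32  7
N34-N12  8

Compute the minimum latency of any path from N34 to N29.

27 ms

Settle nodes by increasing distance from N34:
N34: 0
N12: 8  (via N34)
N38: 14  (via N34)
N24: 17  (via N34)
N36: 18  (via N12)
N32: 20  (via N24)
N29: 27  (via N32)
Shortest route: N34 → N24 → N32 → N29 = 27 ms.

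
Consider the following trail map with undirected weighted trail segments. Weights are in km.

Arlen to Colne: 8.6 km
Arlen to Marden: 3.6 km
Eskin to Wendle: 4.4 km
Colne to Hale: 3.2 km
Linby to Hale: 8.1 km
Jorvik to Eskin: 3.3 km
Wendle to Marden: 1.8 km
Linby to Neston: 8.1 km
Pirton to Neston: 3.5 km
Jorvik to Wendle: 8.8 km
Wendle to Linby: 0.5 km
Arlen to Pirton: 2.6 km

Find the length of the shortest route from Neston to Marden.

9.7 km

Shortest distances from Neston:
Neston: 0
Pirton: 3.5  (via Neston)
Arlen: 6.1  (via Pirton)
Linby: 8.1  (via Neston)
Wendle: 8.6  (via Linby)
Marden: 9.7  (via Arlen)
Shortest route: Neston–Pirton–Arlen–Marden = 9.7 km.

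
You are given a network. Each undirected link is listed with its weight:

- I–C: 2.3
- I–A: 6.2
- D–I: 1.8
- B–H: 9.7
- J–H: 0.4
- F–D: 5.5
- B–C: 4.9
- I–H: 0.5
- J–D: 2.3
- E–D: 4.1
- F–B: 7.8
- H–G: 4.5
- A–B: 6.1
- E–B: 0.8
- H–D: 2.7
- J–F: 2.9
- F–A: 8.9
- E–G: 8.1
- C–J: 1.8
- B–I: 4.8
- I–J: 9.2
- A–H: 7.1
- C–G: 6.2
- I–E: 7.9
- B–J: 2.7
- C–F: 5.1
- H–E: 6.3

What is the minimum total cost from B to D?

4.9

Shortest distances from B:
B: 0
E: 0.8  (via B)
J: 2.7  (via B)
H: 3.1  (via J)
I: 3.6  (via H)
C: 4.5  (via J)
D: 4.9  (via E)
Shortest route: B–E–D = 4.9.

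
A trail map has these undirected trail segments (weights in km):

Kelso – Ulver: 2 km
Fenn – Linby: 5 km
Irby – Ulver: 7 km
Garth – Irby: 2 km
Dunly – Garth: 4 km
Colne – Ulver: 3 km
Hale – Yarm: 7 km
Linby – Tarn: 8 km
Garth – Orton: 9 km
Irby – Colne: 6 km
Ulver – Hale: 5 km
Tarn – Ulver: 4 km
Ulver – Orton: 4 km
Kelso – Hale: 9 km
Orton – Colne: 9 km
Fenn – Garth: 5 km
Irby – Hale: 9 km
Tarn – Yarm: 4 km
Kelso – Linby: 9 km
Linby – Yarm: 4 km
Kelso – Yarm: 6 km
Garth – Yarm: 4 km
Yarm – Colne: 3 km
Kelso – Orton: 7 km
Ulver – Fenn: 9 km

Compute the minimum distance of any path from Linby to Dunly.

12 km

Shortest distances from Linby:
Linby: 0
Yarm: 4  (via Linby)
Fenn: 5  (via Linby)
Colne: 7  (via Yarm)
Garth: 8  (via Yarm)
Tarn: 8  (via Linby)
Kelso: 9  (via Linby)
Irby: 10  (via Garth)
Ulver: 10  (via Colne)
Hale: 11  (via Yarm)
Dunly: 12  (via Garth)
Shortest route: Linby–Yarm–Garth–Dunly = 12 km.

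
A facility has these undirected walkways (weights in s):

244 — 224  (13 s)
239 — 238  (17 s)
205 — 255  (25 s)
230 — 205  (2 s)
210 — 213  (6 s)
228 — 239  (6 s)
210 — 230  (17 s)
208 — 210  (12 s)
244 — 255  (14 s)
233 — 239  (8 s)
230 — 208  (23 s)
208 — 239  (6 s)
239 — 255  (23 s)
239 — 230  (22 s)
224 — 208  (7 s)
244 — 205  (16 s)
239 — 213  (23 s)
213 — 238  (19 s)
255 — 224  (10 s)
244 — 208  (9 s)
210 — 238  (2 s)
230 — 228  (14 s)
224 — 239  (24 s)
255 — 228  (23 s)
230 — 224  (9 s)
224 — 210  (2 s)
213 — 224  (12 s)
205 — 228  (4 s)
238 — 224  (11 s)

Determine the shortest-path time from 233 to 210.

23 s

Compare a few routes:
233 - 239 - 238 - 210: 8+17+2 = 27
233 - 239 - 208 - 224 - 210: 8+6+7+2 = 23
233 - 239 - 208 - 210: 8+6+12 = 26
Cheapest is 233 - 239 - 208 - 224 - 210 at 23 s.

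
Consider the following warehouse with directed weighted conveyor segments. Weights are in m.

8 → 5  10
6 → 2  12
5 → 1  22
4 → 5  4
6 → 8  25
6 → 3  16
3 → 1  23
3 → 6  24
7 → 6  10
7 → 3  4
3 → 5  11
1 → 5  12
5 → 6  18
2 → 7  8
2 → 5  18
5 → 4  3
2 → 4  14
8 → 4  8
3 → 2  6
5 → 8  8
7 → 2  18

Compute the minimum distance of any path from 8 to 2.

Shortest distances from 8:
8: 0
4: 8  (via 8)
5: 10  (via 8)
6: 28  (via 5)
1: 32  (via 5)
2: 40  (via 6)
Shortest route: 8–5–6–2 = 40 m.

40 m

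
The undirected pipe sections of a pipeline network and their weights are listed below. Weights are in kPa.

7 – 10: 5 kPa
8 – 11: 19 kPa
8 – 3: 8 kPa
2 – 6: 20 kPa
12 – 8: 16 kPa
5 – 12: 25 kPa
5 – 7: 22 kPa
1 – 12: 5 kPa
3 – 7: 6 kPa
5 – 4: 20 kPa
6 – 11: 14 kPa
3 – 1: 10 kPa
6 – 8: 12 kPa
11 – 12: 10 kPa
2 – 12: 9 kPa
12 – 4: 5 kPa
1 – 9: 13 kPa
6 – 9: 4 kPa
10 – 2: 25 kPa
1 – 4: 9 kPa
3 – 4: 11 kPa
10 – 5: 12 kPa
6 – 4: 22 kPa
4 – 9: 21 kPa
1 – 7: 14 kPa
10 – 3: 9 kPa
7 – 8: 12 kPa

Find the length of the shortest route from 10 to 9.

Running Dijkstra from 10:
10: 0
7: 5  (via 10)
3: 9  (via 10)
5: 12  (via 10)
8: 17  (via 7)
1: 19  (via 7)
4: 20  (via 3)
12: 24  (via 1)
2: 25  (via 10)
6: 29  (via 8)
9: 32  (via 1)
Shortest route: 10–7–1–9 = 32 kPa.

32 kPa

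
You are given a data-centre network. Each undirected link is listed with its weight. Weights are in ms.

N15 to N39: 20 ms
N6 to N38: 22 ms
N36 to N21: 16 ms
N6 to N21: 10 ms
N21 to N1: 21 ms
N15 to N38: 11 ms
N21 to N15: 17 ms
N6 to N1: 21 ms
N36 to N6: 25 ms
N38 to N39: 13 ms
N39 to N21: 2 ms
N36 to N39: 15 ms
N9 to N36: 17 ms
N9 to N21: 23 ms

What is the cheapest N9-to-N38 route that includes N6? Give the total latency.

55 ms

Best N9 to N6: N9–N21–N6 costing 33
Shortest N6→N38: N6–N38 = 22
Total via N6: 33 + 22 = 55 ms.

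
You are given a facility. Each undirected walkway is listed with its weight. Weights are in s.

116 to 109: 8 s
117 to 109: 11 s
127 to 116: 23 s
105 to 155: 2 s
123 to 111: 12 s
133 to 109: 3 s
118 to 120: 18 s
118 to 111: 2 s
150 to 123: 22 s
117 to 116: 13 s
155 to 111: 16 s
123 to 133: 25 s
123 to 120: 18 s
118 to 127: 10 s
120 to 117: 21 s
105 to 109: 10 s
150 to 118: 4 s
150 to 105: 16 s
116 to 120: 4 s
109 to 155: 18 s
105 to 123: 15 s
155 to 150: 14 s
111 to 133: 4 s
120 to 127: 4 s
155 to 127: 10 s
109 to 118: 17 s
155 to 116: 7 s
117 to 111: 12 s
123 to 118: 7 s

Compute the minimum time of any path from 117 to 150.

Settle nodes by increasing distance from 117:
117: 0
109: 11  (via 117)
111: 12  (via 117)
116: 13  (via 117)
133: 14  (via 109)
118: 14  (via 111)
120: 17  (via 116)
150: 18  (via 118)
Shortest route: 117 → 111 → 118 → 150 = 18 s.

18 s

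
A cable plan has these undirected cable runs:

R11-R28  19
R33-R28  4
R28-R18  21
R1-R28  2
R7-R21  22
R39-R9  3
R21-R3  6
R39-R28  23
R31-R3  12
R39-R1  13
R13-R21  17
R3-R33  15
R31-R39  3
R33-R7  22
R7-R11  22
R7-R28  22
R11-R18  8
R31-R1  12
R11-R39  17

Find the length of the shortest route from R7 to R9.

Settle nodes by increasing distance from R7:
R7: 0
R33: 22  (via R7)
R11: 22  (via R7)
R21: 22  (via R7)
R28: 22  (via R7)
R1: 24  (via R28)
R3: 28  (via R21)
R18: 30  (via R11)
R31: 36  (via R1)
R39: 37  (via R1)
R13: 39  (via R21)
R9: 40  (via R39)
Shortest route: R7 → R28 → R1 → R39 → R9 = 40.

40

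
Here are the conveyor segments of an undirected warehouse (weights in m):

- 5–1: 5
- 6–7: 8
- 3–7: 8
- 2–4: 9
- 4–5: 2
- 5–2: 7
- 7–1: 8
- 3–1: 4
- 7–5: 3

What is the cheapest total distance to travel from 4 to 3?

11 m

Running Dijkstra from 4:
4: 0
5: 2  (via 4)
7: 5  (via 5)
1: 7  (via 5)
2: 9  (via 4)
3: 11  (via 1)
Shortest route: 4–5–1–3 = 11 m.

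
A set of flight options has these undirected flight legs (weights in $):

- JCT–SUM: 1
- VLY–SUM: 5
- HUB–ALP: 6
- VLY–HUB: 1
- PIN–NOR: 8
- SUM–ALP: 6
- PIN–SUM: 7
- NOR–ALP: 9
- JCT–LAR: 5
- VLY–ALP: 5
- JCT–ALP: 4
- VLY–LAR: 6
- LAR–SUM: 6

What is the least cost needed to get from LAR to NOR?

$18

Compare a few routes:
LAR - SUM - JCT - ALP - NOR: 6+1+4+9 = 20
LAR - JCT - ALP - NOR: 5+4+9 = 18
The minimum is $18 via LAR - JCT - ALP - NOR.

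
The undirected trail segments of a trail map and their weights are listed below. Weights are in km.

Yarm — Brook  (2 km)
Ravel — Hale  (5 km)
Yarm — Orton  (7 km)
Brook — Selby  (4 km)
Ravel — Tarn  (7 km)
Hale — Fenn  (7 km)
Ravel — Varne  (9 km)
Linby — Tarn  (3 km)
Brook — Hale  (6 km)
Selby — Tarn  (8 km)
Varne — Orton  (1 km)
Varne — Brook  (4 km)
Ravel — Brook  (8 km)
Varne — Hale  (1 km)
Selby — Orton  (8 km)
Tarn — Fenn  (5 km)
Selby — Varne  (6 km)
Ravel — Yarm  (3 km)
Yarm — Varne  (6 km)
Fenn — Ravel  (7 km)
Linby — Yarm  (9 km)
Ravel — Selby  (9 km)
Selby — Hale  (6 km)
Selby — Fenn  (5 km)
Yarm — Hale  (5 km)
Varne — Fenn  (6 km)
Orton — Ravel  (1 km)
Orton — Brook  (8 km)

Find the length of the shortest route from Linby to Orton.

11 km

Running Dijkstra from Linby:
Linby: 0
Tarn: 3  (via Linby)
Fenn: 8  (via Tarn)
Yarm: 9  (via Linby)
Ravel: 10  (via Tarn)
Selby: 11  (via Tarn)
Brook: 11  (via Yarm)
Orton: 11  (via Ravel)
Shortest route: Linby–Tarn–Ravel–Orton = 11 km.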